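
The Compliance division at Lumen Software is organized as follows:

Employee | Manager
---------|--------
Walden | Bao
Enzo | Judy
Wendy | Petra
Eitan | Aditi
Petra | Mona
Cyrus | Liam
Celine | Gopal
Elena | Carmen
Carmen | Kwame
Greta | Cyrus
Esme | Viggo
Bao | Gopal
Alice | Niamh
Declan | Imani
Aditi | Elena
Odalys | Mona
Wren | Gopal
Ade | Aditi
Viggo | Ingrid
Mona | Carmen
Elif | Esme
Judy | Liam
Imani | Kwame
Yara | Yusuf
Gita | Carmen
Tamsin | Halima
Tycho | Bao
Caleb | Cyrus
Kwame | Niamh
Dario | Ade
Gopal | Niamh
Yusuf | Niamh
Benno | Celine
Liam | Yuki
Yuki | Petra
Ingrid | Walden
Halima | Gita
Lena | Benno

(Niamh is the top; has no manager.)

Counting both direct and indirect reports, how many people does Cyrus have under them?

2

Cyrus directly manages Caleb, Greta. Caleb has no reports. Greta has no reports. So Cyrus's organization is 2 direct reports plus everyone under them: 1 + 1 = 2.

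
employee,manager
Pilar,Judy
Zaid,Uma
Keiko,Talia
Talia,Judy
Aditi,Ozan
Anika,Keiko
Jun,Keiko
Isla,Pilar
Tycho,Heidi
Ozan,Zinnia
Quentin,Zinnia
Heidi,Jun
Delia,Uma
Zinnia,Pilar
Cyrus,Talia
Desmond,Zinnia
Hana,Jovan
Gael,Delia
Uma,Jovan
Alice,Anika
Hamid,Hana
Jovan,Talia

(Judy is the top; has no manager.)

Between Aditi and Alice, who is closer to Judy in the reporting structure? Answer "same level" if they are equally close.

same level

Both Aditi and Alice are 4 levels below Judy.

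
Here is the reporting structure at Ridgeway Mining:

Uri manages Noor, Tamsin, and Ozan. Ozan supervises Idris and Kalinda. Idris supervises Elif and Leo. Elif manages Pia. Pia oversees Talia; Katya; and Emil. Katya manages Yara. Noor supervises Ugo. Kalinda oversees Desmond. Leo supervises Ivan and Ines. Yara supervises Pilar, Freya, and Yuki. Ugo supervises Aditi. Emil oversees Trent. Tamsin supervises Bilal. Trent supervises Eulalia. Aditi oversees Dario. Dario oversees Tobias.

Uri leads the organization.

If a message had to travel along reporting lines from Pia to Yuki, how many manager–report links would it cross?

Yuki is in Pia's organization: the chain from Yuki up to Pia is Yuki → Yara → Katya → Pia, which is 3 links.

3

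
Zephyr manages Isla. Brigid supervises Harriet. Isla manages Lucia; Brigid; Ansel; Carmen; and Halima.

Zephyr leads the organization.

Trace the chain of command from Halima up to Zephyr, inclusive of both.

Halima reports to Isla. Isla reports to Zephyr. Zephyr is at the top.

Halima -> Isla -> Zephyr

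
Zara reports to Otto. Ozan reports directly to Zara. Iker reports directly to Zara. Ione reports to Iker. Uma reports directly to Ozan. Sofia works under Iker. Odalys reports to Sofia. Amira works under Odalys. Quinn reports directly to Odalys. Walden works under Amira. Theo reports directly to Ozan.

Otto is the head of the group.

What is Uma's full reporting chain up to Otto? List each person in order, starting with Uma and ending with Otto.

Uma -> Ozan -> Zara -> Otto

Uma reports to Ozan. Ozan reports to Zara. Zara reports to Otto. Otto is at the top.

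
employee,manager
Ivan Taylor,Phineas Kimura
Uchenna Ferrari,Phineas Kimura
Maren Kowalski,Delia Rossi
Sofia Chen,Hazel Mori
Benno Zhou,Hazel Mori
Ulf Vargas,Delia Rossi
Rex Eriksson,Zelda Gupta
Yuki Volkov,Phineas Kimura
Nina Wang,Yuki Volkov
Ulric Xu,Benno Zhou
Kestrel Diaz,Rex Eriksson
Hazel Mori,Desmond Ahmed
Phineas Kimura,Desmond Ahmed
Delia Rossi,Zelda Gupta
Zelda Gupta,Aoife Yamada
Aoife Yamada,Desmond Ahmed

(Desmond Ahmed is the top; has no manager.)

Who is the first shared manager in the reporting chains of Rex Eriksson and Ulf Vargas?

Rex Eriksson's chain of managers is Zelda Gupta, Aoife Yamada, Desmond Ahmed. Ulf Vargas's chain of managers is Delia Rossi, Zelda Gupta, Aoife Yamada, Desmond Ahmed. The first manager that appears in both chains is Zelda Gupta.

Zelda Gupta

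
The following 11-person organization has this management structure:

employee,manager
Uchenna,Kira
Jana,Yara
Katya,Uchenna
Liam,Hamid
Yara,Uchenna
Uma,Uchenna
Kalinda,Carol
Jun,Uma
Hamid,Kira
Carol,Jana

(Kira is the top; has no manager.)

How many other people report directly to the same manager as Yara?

2

Yara reports to Uchenna. Uchenna's other direct reports are Uma, Katya — 2 peers.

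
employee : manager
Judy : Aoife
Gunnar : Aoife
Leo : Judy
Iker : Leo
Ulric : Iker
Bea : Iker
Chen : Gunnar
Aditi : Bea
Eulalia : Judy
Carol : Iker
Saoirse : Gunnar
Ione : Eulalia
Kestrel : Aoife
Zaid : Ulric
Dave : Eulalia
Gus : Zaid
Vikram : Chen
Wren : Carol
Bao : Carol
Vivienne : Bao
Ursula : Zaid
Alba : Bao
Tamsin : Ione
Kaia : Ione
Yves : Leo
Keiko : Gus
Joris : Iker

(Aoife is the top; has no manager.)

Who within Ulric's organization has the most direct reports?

Direct-report counts within Ulric's organization: Ulric has 1; Zaid has 2; Gus has 1. The largest is 2, held by Zaid.

Zaid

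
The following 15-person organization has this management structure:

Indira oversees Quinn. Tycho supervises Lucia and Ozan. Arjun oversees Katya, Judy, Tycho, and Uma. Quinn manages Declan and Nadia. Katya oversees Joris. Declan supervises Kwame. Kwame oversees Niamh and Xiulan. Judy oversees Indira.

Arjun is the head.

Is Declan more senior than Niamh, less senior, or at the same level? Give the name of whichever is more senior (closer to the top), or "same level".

Declan is 4 levels below Arjun; Niamh is 6. Declan is higher.

Declan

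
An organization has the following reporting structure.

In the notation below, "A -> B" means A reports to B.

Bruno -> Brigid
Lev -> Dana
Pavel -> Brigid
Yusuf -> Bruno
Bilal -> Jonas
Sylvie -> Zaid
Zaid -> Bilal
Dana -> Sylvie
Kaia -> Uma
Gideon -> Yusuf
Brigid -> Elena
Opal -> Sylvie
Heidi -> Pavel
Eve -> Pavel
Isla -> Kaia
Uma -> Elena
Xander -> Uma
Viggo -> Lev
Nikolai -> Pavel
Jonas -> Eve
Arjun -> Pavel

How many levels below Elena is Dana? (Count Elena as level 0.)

Chain from Dana up to Elena: Dana → Sylvie → Zaid → Bilal → Jonas → Eve → Pavel → Brigid → Elena. That is 8 steps up, so Dana is 8 levels below Elena.

8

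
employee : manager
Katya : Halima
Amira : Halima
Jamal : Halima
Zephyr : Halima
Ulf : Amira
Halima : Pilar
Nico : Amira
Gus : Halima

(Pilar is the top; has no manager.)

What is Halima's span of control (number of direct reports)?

Halima directly manages Gus, Jamal, Amira, Zephyr, Katya. That is 5 direct reports.

5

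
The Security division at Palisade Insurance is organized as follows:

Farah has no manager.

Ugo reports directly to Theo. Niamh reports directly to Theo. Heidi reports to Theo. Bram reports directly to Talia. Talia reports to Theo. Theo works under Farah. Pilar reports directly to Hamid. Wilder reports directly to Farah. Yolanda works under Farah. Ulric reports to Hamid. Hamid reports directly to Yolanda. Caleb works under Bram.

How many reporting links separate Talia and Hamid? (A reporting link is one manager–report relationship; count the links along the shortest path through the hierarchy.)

Talia is 2 levels below Farah, and Hamid is 2 levels below Farah (their lowest common manager). The shortest path runs up from Talia to Farah and back down to Hamid: 2 + 2 = 4 links.

4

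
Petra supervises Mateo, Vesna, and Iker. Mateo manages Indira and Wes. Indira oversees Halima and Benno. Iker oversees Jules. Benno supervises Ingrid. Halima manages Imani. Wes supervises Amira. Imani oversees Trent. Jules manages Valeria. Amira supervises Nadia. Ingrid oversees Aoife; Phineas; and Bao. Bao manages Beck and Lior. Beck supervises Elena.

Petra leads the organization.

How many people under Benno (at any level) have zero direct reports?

The people in Benno's organization with no one reporting to them are Phineas, Aoife, Lior, Elena. That is 4.

4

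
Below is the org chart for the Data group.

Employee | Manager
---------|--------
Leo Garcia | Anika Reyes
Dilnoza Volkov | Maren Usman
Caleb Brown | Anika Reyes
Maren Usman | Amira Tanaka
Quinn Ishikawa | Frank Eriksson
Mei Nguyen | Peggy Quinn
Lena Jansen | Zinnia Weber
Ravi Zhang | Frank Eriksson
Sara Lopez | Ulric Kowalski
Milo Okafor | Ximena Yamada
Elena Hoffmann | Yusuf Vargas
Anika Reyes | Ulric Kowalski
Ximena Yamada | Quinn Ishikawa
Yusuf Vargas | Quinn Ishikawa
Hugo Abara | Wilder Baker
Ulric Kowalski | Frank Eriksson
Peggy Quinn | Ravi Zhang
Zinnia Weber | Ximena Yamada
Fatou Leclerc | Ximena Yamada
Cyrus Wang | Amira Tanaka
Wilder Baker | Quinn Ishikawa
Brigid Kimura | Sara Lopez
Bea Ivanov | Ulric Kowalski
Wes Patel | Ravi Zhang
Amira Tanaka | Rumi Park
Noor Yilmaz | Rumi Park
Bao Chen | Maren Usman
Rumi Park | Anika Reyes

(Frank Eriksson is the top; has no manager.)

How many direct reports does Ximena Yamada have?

Ximena Yamada directly manages Zinnia Weber, Fatou Leclerc, Milo Okafor. That is 3 direct reports.

3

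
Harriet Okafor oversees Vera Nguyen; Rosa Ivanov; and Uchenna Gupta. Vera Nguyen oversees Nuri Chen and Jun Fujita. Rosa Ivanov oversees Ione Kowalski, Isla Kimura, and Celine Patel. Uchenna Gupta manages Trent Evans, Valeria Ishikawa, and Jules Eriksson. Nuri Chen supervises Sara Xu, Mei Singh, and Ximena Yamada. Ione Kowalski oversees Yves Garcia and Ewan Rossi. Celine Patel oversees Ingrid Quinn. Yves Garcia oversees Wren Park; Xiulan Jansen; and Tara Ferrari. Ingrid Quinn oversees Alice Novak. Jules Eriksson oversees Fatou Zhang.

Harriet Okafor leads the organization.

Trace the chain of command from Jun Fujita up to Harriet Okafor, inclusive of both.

Jun Fujita reports to Vera Nguyen. Vera Nguyen reports to Harriet Okafor. Harriet Okafor is at the top.

Jun Fujita -> Vera Nguyen -> Harriet Okafor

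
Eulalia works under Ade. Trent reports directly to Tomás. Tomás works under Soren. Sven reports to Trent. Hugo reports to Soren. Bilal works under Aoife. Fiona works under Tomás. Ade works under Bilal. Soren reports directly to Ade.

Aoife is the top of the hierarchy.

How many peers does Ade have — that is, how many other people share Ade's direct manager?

Ade reports to Bilal, and Bilal has no other direct reports. Ade has 0 peers.

0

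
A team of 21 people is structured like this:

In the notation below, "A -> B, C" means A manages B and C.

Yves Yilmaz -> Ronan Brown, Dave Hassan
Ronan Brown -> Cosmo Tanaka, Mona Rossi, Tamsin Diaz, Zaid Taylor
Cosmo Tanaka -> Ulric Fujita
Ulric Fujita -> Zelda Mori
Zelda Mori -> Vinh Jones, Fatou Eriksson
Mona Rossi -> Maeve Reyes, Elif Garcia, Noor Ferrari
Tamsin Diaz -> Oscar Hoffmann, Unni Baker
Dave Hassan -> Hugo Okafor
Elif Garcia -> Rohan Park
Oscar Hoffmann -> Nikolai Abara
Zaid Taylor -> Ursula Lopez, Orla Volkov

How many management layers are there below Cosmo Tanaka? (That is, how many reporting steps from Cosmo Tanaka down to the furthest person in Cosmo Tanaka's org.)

The longest chain under Cosmo Tanaka runs Cosmo Tanaka → Ulric Fujita → Zelda Mori → Fatou Eriksson, which is 3 levels below Cosmo Tanaka.

3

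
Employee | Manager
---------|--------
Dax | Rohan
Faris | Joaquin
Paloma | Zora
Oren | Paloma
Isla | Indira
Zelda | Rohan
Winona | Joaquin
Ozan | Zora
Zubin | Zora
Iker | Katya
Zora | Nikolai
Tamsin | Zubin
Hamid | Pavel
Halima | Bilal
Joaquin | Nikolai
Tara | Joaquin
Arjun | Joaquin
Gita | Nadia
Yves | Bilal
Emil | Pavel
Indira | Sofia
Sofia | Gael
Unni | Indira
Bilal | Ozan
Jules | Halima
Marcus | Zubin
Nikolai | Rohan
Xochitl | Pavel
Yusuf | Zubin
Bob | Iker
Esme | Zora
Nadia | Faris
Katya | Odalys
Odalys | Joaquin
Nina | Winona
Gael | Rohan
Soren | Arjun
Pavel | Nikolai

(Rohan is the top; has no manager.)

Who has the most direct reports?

Direct-report counts: Rohan has 4; Gael has 1; Sofia has 1; Indira has 2; Nikolai has 3; Pavel has 3; Joaquin has 5; Winona has 1; Odalys has 1; Katya has 1; Iker has 1; Arjun has 1; Faris has 1; Nadia has 1; Zora has 4; Paloma has 1; Zubin has 3; Ozan has 1; Bilal has 2; Halima has 1. The largest is 5, held by Joaquin.

Joaquin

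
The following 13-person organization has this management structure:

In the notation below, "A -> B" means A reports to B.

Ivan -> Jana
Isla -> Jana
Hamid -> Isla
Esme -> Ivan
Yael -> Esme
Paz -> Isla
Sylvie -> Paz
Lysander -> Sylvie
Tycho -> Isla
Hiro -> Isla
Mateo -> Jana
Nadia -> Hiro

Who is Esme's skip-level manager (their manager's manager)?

Jana

Esme reports to Ivan, and Ivan reports to Jana. So Esme's skip-level manager is Jana.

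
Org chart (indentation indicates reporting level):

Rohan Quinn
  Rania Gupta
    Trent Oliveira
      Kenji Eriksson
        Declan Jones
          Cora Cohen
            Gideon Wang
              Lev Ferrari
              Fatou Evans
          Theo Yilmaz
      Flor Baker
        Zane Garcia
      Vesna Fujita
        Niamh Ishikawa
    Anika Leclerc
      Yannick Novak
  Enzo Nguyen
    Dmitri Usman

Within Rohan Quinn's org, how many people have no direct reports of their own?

7

The people in Rohan Quinn's organization with no one reporting to them are Dmitri Usman, Yannick Novak, Niamh Ishikawa, Zane Garcia, Theo Yilmaz, Fatou Evans, Lev Ferrari. That is 7.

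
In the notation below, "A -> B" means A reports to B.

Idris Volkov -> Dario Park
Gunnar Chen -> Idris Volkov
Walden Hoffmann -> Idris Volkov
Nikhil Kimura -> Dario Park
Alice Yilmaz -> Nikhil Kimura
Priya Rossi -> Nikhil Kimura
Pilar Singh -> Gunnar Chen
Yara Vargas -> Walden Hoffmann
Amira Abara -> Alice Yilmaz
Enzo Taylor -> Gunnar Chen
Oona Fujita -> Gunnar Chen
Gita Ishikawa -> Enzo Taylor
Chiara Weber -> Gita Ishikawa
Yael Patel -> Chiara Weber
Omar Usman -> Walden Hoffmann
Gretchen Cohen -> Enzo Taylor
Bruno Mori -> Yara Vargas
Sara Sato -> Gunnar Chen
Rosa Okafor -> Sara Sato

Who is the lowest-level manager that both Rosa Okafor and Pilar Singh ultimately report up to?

Rosa Okafor's chain of managers is Sara Sato, Gunnar Chen, Idris Volkov, Dario Park. Pilar Singh's chain of managers is Gunnar Chen, Idris Volkov, Dario Park. The first manager that appears in both chains is Gunnar Chen.

Gunnar Chen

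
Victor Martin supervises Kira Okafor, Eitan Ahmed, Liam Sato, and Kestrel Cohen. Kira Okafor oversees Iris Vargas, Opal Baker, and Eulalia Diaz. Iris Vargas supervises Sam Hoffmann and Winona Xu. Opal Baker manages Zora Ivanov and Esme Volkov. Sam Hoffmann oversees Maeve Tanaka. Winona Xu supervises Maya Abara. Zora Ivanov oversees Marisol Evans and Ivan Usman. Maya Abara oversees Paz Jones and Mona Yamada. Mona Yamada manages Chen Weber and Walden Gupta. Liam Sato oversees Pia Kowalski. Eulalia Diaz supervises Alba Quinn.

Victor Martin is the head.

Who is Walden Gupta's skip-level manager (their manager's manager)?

Walden Gupta reports to Mona Yamada, and Mona Yamada reports to Maya Abara. So Walden Gupta's skip-level manager is Maya Abara.

Maya Abara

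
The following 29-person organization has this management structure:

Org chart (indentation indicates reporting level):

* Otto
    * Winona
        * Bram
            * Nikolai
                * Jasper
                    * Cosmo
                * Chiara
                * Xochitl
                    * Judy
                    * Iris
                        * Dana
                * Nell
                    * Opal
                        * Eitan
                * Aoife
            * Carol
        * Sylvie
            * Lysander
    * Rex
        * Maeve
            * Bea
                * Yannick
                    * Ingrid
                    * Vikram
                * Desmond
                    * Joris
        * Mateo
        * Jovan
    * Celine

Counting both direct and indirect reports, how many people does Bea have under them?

Bea directly manages Yannick, Desmond. Under Yannick: Vikram, Ingrid (2). Under Desmond: Joris (1). So Bea's organization is 2 direct reports plus everyone under them: 3 + 2 = 5.

5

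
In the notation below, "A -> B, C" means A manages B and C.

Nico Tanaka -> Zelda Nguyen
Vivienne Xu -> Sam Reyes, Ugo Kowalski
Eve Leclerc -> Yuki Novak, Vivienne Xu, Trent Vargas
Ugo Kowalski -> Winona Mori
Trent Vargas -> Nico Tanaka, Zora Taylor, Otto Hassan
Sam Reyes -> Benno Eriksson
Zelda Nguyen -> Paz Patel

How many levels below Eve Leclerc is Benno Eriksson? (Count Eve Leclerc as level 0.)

3

Chain from Benno Eriksson up to Eve Leclerc: Benno Eriksson → Sam Reyes → Vivienne Xu → Eve Leclerc. That is 3 steps up, so Benno Eriksson is 3 levels below Eve Leclerc.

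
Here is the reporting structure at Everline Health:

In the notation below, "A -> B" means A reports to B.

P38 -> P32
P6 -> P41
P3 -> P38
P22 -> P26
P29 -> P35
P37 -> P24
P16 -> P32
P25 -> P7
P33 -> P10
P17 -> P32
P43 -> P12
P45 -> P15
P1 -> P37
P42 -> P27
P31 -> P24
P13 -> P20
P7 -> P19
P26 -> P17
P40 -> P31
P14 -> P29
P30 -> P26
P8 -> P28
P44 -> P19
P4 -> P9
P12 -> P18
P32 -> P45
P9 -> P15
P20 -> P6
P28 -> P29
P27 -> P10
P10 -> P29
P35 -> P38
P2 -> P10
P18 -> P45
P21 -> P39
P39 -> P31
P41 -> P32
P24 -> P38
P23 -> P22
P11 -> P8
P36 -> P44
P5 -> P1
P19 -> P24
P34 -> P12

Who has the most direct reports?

P32

Direct-report counts: P15 has 2; P9 has 1; P45 has 2; P18 has 1; P12 has 2; P32 has 4; P41 has 1; P6 has 1; P20 has 1; P17 has 1; P26 has 2; P22 has 1; P38 has 3; P35 has 1; P29 has 3; P28 has 1; P8 has 1; P10 has 3; P27 has 1; P24 has 3; P19 has 2; P7 has 1; P44 has 1; P31 has 2; P39 has 1; P37 has 1; P1 has 1. The largest is 4, held by P32.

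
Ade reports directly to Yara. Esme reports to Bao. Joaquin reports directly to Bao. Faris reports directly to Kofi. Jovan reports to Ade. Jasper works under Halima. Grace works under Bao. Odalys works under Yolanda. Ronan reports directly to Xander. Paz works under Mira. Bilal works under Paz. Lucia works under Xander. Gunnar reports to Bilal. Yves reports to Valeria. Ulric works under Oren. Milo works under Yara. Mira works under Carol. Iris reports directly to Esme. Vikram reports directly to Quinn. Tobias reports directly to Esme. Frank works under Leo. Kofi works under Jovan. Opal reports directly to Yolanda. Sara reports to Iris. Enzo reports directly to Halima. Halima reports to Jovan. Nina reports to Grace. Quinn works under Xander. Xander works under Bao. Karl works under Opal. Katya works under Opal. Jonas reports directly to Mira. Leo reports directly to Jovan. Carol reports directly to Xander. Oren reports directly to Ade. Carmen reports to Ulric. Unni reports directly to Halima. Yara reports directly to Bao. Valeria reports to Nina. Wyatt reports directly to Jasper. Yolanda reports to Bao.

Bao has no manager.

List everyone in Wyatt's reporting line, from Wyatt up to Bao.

Wyatt reports to Jasper. Jasper reports to Halima. Halima reports to Jovan. Jovan reports to Ade. Ade reports to Yara. Yara reports to Bao. Bao is at the top.

Wyatt -> Jasper -> Halima -> Jovan -> Ade -> Yara -> Bao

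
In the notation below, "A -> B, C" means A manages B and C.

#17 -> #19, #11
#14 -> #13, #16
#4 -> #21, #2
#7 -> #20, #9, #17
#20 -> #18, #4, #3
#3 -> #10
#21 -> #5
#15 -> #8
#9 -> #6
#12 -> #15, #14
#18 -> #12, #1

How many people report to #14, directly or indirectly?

#14 directly manages #13, #16. #13 has no reports. #16 has no reports. So #14's organization is 2 direct reports plus everyone under them: 1 + 1 = 2.

2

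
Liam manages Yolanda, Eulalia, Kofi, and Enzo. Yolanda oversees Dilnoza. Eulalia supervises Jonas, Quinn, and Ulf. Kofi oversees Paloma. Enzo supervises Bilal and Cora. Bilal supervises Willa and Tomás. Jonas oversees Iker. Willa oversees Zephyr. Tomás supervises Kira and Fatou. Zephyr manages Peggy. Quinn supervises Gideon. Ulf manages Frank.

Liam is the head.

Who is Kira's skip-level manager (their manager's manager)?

Bilal

Kira reports to Tomás, and Tomás reports to Bilal. So Kira's skip-level manager is Bilal.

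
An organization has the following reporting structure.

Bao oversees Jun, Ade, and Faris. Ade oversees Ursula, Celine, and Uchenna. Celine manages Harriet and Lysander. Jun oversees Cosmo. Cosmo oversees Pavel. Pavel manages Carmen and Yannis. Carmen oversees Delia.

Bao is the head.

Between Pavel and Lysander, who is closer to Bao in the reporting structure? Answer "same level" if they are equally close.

same level

Both Pavel and Lysander are 3 levels below Bao.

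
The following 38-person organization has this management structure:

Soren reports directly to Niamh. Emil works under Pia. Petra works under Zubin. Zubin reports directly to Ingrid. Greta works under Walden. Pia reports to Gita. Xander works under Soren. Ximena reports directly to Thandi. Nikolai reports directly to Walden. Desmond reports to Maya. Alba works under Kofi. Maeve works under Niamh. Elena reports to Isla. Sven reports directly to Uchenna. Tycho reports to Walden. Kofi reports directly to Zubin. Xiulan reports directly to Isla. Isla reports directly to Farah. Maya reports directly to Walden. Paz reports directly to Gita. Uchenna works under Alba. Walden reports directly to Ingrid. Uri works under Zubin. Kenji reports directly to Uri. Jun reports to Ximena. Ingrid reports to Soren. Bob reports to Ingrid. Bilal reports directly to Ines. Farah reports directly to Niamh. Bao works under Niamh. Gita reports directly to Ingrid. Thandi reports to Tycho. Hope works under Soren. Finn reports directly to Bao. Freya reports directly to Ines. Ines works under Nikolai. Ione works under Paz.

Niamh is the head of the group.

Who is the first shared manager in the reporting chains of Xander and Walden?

Soren

Xander's chain of managers is Soren, Niamh. Walden's chain of managers is Ingrid, Soren, Niamh. The first manager that appears in both chains is Soren.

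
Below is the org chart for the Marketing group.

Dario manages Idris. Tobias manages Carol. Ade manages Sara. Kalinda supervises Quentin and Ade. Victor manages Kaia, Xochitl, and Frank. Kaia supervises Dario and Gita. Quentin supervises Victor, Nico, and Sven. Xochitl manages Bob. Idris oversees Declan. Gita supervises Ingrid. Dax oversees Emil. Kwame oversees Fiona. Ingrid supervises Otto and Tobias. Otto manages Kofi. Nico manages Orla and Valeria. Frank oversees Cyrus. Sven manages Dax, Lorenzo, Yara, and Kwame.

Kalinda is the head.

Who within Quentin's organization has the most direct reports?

Direct-report counts within Quentin's organization: Quentin has 3; Sven has 4; Kwame has 1; Dax has 1; Nico has 2; Victor has 3; Xochitl has 1; Frank has 1; Kaia has 2; Gita has 1; Ingrid has 2; Tobias has 1; Otto has 1; Dario has 1; Idris has 1. The largest is 4, held by Sven.

Sven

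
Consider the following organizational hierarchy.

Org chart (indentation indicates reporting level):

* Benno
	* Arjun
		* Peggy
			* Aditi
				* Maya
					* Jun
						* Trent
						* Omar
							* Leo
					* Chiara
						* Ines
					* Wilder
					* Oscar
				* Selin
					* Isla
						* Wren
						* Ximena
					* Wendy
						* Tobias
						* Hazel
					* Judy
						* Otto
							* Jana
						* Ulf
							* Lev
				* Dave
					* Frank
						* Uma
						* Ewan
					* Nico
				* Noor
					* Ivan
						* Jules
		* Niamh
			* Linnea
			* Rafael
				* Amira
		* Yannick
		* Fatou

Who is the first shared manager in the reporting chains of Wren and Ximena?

Wren's chain of managers is Isla, Selin, Aditi, Peggy, Arjun, Benno. Ximena's chain of managers is Isla, Selin, Aditi, Peggy, Arjun, Benno. The first manager that appears in both chains is Isla.

Isla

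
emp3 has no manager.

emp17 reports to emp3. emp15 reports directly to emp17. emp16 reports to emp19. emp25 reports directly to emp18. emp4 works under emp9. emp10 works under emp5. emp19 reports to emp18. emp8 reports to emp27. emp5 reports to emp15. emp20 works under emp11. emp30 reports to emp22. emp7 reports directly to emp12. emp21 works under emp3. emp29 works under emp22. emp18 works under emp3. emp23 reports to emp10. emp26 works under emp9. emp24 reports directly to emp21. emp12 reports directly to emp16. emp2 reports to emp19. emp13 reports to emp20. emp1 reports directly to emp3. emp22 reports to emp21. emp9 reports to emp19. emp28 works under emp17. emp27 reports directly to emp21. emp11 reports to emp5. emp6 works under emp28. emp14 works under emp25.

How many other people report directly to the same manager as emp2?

emp2 reports to emp19. emp19's other direct reports are emp9, emp16 — 2 peers.

2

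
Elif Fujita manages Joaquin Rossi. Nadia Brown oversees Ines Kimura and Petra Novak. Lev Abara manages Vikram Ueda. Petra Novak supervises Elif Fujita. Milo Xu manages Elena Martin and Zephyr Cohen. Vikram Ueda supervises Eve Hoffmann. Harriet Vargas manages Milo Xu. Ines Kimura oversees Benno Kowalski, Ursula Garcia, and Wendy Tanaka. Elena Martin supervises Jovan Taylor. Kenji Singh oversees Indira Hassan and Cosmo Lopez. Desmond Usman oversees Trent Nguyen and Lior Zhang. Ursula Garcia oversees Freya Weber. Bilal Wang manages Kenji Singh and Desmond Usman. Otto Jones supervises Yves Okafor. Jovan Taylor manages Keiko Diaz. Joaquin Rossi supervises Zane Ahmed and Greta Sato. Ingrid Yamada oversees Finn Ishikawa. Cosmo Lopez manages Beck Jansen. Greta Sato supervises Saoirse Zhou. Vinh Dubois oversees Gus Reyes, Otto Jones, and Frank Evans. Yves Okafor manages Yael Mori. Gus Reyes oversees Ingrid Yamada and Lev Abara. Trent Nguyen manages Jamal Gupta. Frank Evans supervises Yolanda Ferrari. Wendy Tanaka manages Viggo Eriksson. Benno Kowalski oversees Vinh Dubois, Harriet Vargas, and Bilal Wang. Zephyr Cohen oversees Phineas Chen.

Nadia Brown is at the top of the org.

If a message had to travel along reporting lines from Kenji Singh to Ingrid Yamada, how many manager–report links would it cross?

5

Kenji Singh is 2 levels below Benno Kowalski, and Ingrid Yamada is 3 levels below Benno Kowalski (their lowest common manager). The shortest path runs up from Kenji Singh to Benno Kowalski and back down to Ingrid Yamada: 2 + 3 = 5 links.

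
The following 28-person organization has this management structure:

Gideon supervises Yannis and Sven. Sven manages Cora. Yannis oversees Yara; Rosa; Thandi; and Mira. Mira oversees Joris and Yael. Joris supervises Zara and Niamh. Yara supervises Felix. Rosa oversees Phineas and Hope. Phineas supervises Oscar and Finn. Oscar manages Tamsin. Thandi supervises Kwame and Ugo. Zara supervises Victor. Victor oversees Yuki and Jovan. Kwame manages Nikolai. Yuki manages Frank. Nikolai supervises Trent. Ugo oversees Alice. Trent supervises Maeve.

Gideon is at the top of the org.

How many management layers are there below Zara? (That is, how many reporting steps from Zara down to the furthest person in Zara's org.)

3

The longest chain under Zara runs Zara → Victor → Yuki → Frank, which is 3 levels below Zara.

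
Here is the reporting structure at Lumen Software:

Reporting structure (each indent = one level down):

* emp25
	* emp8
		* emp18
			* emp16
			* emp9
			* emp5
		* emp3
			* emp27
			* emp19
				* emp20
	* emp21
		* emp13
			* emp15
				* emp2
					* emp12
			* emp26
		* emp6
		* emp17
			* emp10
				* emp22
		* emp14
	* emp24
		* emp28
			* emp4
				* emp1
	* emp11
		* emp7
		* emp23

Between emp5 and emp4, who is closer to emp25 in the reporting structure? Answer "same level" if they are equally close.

same level

Both emp5 and emp4 are 3 levels below emp25.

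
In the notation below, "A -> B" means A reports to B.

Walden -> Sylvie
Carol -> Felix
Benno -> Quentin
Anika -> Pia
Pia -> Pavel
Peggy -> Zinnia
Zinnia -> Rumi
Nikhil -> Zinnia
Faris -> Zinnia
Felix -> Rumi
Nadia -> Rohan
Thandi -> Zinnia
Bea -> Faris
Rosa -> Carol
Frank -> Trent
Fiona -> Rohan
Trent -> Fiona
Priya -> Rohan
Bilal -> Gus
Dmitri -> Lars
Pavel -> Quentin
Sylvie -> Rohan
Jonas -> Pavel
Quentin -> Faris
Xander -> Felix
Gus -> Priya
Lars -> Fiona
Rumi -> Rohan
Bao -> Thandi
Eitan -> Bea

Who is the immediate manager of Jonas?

Pavel

Jonas reports directly to Pavel.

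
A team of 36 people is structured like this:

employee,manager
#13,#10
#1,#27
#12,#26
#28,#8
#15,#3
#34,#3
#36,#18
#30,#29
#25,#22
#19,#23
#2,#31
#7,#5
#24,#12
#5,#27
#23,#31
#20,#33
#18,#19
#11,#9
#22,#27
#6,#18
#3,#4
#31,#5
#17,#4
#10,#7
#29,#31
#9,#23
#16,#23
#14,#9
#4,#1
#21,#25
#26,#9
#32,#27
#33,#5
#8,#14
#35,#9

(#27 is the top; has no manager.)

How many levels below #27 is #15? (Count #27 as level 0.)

4

Chain from #15 up to #27: #15 → #3 → #4 → #1 → #27. That is 4 steps up, so #15 is 4 levels below #27.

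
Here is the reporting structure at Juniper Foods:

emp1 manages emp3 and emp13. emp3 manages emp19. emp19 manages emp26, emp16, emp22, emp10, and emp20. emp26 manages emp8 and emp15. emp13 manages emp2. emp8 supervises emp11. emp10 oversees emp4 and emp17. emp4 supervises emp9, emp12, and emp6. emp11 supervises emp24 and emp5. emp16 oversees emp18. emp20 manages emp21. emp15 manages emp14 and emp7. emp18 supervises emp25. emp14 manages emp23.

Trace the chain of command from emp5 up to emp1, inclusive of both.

emp5 reports to emp11. emp11 reports to emp8. emp8 reports to emp26. emp26 reports to emp19. emp19 reports to emp3. emp3 reports to emp1. emp1 is at the top.

emp5 -> emp11 -> emp8 -> emp26 -> emp19 -> emp3 -> emp1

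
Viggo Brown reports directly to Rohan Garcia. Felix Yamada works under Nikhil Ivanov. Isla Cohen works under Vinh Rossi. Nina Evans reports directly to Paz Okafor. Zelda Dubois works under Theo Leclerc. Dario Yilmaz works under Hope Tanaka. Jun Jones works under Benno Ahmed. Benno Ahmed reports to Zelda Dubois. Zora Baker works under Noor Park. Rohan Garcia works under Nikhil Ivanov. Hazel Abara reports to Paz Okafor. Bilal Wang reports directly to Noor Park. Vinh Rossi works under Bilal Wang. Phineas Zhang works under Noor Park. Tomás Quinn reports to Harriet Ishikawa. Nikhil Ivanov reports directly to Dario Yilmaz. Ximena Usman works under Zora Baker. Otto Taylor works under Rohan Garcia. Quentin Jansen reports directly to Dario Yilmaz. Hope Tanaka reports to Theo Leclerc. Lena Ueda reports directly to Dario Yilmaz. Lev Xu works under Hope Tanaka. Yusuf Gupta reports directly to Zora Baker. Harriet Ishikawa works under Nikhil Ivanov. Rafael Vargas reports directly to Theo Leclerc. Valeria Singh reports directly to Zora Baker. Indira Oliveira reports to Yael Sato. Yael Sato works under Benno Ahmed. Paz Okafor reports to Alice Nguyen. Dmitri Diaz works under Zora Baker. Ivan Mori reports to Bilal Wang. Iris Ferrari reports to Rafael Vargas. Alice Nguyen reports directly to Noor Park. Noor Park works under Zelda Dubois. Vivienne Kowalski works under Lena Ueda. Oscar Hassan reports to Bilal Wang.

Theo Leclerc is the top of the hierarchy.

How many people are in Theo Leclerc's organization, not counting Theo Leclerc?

36

Theo Leclerc directly manages Hope Tanaka, Zelda Dubois, Rafael Vargas. Under Hope Tanaka: Lev Xu, Dario Yilmaz, Quentin Jansen, Lena Ueda, Vivienne Kowalski, Nikhil Ivanov, Rohan Garcia, Otto Taylor, Viggo Brown, Felix Yamada, Harriet Ishikawa, Tomás Quinn (12). Under Zelda Dubois: Benno Ahmed, Jun Jones, Yael Sato, Indira Oliveira, Noor Park, Phineas Zhang, Bilal Wang, Ivan Mori, Vinh Rossi, Isla Cohen, Oscar Hassan, Alice Nguyen, Paz Okafor, Hazel Abara, Nina Evans, Zora Baker, Yusuf Gupta, Dmitri Diaz, Ximena Usman, Valeria Singh (20). Under Rafael Vargas: Iris Ferrari (1). So Theo Leclerc's organization is 3 direct reports plus everyone under them: 13 + 21 + 2 = 36.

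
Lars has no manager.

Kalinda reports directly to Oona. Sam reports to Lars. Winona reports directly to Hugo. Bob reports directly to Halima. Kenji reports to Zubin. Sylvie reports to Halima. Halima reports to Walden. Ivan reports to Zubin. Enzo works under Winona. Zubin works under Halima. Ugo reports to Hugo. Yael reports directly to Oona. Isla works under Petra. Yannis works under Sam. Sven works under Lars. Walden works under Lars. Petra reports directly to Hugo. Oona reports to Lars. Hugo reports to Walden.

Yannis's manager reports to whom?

Lars

Yannis reports to Sam, and Sam reports to Lars. So Yannis's skip-level manager is Lars.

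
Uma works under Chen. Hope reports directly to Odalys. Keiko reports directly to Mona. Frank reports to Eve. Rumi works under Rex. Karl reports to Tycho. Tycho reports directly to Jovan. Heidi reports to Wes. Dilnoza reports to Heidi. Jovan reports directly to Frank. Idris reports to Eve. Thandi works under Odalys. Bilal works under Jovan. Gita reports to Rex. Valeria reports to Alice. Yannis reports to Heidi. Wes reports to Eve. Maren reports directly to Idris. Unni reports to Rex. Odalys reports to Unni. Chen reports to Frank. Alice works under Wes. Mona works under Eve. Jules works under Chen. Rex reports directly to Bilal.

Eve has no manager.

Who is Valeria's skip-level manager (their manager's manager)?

Wes

Valeria reports to Alice, and Alice reports to Wes. So Valeria's skip-level manager is Wes.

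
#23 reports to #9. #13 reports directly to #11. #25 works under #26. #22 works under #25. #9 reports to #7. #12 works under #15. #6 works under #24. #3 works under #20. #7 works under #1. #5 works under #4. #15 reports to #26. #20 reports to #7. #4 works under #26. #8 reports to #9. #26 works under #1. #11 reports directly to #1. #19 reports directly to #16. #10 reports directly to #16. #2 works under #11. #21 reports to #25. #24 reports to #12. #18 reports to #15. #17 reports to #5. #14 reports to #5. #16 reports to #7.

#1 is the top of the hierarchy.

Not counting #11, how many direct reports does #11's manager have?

#11 reports to #1. #1's other direct reports are #7, #26 — 2 peers.

2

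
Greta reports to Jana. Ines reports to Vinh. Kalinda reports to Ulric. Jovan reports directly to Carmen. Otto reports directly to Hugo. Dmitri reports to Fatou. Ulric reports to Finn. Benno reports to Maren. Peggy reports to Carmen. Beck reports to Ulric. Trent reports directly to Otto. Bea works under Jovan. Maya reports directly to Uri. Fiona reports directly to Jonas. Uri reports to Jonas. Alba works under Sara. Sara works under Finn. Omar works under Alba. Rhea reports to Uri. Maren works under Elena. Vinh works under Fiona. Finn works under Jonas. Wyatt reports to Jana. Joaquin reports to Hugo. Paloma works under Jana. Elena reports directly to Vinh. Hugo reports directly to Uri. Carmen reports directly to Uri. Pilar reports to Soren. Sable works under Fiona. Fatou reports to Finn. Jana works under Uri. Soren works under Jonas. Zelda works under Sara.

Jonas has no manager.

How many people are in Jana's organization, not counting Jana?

3

Jana directly manages Wyatt, Paloma, Greta. Wyatt has no reports. Paloma has no reports. Greta has no reports. So Jana's organization is 3 direct reports plus everyone under them: 1 + 1 + 1 = 3.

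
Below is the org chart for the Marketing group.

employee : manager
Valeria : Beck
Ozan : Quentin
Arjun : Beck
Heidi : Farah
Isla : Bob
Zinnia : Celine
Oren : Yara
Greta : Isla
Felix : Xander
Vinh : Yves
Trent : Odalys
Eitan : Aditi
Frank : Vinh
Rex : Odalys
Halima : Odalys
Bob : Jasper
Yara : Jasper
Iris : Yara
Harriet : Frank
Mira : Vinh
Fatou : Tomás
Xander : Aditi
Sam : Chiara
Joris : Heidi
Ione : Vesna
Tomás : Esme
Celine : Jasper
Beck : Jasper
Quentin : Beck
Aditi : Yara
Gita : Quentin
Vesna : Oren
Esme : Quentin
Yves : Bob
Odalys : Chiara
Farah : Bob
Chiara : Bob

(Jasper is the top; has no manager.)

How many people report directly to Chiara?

2

Chiara directly manages Odalys, Sam. That is 2 direct reports.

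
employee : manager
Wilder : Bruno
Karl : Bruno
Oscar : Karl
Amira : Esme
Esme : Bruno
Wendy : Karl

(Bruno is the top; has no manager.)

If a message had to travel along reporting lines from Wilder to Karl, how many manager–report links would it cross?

2

Wilder is 1 level below Bruno, and Karl is 1 level below Bruno (their lowest common manager). The shortest path runs up from Wilder to Bruno and back down to Karl: 1 + 1 = 2 links.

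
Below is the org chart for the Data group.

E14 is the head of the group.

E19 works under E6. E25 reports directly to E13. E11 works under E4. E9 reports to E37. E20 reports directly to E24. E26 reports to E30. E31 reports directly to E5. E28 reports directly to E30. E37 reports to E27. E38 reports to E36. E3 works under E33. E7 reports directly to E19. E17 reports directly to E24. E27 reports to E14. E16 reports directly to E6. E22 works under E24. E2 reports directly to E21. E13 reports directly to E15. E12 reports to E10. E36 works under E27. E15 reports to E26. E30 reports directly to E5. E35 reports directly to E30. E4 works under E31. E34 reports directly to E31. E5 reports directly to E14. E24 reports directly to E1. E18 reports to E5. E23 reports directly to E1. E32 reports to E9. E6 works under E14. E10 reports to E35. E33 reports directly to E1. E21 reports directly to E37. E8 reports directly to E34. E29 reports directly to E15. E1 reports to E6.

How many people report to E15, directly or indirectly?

3

E15 directly manages E13, E29. Under E13: E25 (1). E29 has no reports. So E15's organization is 2 direct reports plus everyone under them: 2 + 1 = 3.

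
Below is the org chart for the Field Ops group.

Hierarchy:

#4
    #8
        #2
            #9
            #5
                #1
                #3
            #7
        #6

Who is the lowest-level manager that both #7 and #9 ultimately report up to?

#7's chain of managers is #2, #8, #4. #9's chain of managers is #2, #8, #4. The first manager that appears in both chains is #2.

#2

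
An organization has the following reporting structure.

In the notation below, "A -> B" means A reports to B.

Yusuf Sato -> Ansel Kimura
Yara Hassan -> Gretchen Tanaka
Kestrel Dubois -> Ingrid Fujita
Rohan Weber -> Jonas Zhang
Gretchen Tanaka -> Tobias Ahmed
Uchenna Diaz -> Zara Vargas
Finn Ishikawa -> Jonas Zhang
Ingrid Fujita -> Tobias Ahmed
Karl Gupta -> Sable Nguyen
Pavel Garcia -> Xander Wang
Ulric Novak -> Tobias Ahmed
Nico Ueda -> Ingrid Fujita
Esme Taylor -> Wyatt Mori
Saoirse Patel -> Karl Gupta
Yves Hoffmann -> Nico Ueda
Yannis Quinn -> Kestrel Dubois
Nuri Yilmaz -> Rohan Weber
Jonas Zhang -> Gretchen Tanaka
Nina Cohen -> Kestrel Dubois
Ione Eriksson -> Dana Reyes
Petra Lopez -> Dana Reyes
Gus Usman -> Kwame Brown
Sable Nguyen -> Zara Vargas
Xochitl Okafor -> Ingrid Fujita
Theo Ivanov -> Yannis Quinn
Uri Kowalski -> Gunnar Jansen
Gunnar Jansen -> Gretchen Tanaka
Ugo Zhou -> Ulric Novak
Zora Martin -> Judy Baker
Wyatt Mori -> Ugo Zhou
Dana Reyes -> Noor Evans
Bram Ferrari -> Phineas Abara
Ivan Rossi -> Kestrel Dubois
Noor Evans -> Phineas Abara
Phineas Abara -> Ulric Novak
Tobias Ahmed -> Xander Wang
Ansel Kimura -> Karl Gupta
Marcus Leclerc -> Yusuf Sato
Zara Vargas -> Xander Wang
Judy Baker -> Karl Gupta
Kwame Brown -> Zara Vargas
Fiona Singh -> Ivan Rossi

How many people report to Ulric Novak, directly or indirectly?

9

Ulric Novak directly manages Phineas Abara, Ugo Zhou. Under Phineas Abara: Bram Ferrari, Noor Evans, Dana Reyes, Ione Eriksson, Petra Lopez (5). Under Ugo Zhou: Wyatt Mori, Esme Taylor (2). So Ulric Novak's organization is 2 direct reports plus everyone under them: 6 + 3 = 9.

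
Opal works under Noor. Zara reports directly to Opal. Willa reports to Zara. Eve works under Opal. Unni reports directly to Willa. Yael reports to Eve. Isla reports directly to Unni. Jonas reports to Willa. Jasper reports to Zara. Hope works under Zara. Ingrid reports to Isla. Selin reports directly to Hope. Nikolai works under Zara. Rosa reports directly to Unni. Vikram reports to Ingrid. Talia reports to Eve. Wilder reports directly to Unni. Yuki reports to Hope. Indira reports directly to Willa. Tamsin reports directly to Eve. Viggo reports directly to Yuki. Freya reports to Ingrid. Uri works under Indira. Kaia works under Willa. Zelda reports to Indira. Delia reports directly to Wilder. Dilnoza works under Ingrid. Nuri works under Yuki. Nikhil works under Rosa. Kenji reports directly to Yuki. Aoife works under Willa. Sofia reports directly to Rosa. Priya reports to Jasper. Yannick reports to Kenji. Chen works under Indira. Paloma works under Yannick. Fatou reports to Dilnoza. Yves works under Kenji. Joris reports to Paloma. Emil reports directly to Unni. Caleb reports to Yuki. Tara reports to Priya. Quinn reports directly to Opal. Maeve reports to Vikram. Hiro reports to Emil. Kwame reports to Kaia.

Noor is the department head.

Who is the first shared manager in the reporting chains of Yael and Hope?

Yael's chain of managers is Eve, Opal, Noor. Hope's chain of managers is Zara, Opal, Noor. The first manager that appears in both chains is Opal.

Opal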